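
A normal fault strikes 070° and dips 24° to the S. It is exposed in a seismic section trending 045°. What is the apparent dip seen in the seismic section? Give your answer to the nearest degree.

11°

Angle between strike (070°) and section (045°): β = 25°.
tan(apparent dip) = tan 24° · sin 25° = 0.1882
α = arctan(0.1882) = 10.66°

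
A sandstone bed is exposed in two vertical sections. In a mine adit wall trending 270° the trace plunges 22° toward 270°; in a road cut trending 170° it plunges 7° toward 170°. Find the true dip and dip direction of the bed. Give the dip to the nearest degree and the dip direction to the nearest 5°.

Each apparent-dip line lies in the plane. As unit vectors (x east, y north, z up), v₁ plunges 22°→270° and v₂ plunges 7°→170°.
n = v₁ × v₂ = (-0.366, -0.178, 0.906) (taken with n_z > 0).
Dip δ = arctan(|n_h|/n_z) = arctan(0.407/0.906) = 24.2°.
Dip direction = atan2(-0.366, -0.178) = 244° (azimuth of n's horizontal projection).

true dip 24°, dip direction 245°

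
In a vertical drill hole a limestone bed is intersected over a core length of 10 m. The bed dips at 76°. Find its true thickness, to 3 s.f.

True thickness t = h · cos(dip) = 10 × cos 76°
t = 10 × 0.2419 = 2.419 m

2.42 m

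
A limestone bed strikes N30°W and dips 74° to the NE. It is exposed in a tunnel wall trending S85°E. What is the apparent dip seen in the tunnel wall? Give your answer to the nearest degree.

71°

The section lies 55° from the strike.
tan α = tan 74° × sin 55° = 3.4874 × 0.8192 = 2.8567
α = arctan(2.8567) = 70.71°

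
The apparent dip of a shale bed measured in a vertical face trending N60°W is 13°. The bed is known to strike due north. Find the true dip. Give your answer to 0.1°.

14.9°

β = acute angle between strike due north and section N60°W = 60°.
tan δ = tan α / sin β = tan 13° / sin 60° = 0.2309 / 0.8660 = 0.2666
δ = arctan(0.2666) = 14.93°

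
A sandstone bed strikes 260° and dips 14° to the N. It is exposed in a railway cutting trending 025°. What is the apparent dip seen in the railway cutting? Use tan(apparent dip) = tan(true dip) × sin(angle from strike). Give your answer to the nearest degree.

12°

The section lies 55° from the strike.
tan(apparent dip) = tan 14° · sin 55° = 0.2042
apparent dip = arctan 0.2042 = 11.54°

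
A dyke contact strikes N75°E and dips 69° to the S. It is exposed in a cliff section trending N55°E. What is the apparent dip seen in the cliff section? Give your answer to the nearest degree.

The strike is N75°E and the section trends N55°E; the acute angle between them is β = 20°.
tan α = tan 69° × sin 20° = 2.6051 × 0.3420 = 0.8910
α = arctan(0.8910) = 41.70°

42°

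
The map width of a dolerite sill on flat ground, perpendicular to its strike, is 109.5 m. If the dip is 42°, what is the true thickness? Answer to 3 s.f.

True thickness t = w · sin(dip) = 109.5 × sin 42°
t = 109.5 × 0.6691 = 73.270 m

73.3 m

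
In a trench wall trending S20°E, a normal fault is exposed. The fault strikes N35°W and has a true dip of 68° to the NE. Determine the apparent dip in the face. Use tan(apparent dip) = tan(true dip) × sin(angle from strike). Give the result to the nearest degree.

33°

Angle between strike (N35°W) and section (S20°E): β = 15°.
tan(apparent dip) = tan 68° · sin 15° = 0.6406
α = arctan(0.6406) = 32.64°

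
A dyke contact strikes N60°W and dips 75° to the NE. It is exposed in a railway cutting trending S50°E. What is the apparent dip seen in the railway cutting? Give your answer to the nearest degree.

33°

The section lies 10° from the strike.
tan α = tan 75° × sin 10° = 3.7321 × 0.1736 = 0.6481
apparent dip = arctan 0.6481 = 32.95°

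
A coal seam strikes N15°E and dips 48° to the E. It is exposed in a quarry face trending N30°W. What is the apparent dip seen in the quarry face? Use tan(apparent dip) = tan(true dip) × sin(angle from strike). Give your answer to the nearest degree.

38°

The strike is N15°E and the section trends N30°W; the acute angle between them is β = 45°.
tan α = tan 48° × sin 45° = 1.1106 × 0.7071 = 0.7853
α = arctan(0.7853) = 38.14°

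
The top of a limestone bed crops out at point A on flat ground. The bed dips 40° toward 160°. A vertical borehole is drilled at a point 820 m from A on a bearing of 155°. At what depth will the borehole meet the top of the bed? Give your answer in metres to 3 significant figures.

The hole lies 5° from the dip direction, so the down-dip offset is 820 × cos 5° = 816.88 m.
Depth = down-dip offset × tan(dip) = 816.88 × tan 40° = 816.88 × 0.8391
Depth = 685.44 m

685 m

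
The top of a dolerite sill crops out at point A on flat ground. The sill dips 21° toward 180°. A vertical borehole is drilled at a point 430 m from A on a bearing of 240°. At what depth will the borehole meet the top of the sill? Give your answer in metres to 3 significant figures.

82.5 m

The hole lies 60° from the dip direction, so the down-dip offset is 430 × cos 60° = 215.00 m.
Depth = down-dip offset × tan(dip) = 215.00 × tan 21° = 215.00 × 0.3839
Depth = 82.53 m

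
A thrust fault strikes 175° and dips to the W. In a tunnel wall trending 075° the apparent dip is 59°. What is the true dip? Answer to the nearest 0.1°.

59.4°

The section is 80° from the strike.
tan δ = tan α / sin β = tan 59° / sin 80° = 1.6643 / 0.9848 = 1.6900
δ = arctan(1.6900) = 59.39°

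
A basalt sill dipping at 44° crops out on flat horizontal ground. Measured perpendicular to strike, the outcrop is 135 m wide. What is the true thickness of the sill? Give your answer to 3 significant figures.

93.8 m

True thickness t = w · sin(dip) = 135 × sin 44°
t = 135 × 0.6947 = 93.779 m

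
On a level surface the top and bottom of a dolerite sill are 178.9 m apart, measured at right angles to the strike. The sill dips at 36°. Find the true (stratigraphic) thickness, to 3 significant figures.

105 m

True thickness t = w · sin(dip) = 178.9 × sin 36°
t = 178.9 × 0.5878 = 105.155 m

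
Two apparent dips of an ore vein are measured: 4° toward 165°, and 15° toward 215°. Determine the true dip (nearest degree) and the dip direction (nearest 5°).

true dip 17°, dip direction 240°

Each apparent-dip line lies in the plane. As unit vectors (x east, y north, z up), v₁ plunges 4°→165° and v₂ plunges 15°→215°.
Cross product v₁ × v₂ gives the pole to the plane: n ∝ (-0.194, -0.105, 0.738).
Dip δ = arctan(|n_h|/n_z) = arctan(0.221/0.738) = 16.7°.
The horizontal component of n points toward azimuth atan2(n_x, n_y) = 241°, the dip direction.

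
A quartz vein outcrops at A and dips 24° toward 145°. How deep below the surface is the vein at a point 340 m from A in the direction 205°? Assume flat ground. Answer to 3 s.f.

The hole lies 60° from the dip direction, so the down-dip offset is 340 × cos 60° = 170.00 m.
Depth = down-dip offset × tan(dip) = 170.00 × tan 24° = 170.00 × 0.4452
Depth = 75.69 m

75.7 m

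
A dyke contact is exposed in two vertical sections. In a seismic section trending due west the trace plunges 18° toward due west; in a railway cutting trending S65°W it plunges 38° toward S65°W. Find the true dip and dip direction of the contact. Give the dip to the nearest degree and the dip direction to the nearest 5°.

Represent each trace as a vector plunging at its apparent dip toward its trend (east-north-up frame): v₁ = (-0.951, -0.000, -0.309), v₂ = (-0.714, -0.333, -0.616).
The plane normal is n = v₁ × v₂ ∝ (-0.103, -0.365, 0.317).
Dip δ = arctan(|n_h|/n_z) = arctan(0.379/0.317) = 50.1°.
The horizontal component of n points toward azimuth atan2(n_x, n_y) = 196°, the dip direction.

true dip 50°, dip direction 195°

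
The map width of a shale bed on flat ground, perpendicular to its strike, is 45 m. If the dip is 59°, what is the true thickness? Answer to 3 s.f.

True thickness t = w · sin(dip) = 45 × sin 59°
t = 45 × 0.8572 = 38.573 m

38.6 m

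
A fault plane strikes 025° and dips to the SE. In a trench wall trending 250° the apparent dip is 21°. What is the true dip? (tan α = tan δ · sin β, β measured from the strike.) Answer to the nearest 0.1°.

28.5°

The section is 45° from the strike.
tan δ = tan α / sin β = tan 21° / sin 45° = 0.3839 / 0.7071 = 0.5429
true dip = arctan 0.5429 = 28.50°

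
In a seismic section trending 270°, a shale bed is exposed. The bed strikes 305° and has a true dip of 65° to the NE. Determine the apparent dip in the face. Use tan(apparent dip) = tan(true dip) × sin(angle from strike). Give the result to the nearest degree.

The section lies 35° from the strike.
tan α = tan 65° × sin 35° = 2.1445 × 0.5736 = 1.2300
apparent dip = arctan 1.2300 = 50.89°

51°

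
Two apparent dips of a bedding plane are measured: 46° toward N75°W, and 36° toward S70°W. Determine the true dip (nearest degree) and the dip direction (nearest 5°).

Each apparent-dip line lies in the plane. As unit vectors (x east, y north, z up), v₁ plunges 46°→N75°W and v₂ plunges 36°→S70°W.
Cross product v₁ × v₂ gives the pole to the plane: n ∝ (-0.305, 0.152, 0.322).
tan δ = √(n_x²+n_y²)/n_z = 0.341/0.322, so δ = 46.6°.
Dip direction = atan2(-0.305, 0.152) = 297° (azimuth of n's horizontal projection).

true dip 47°, dip direction 295°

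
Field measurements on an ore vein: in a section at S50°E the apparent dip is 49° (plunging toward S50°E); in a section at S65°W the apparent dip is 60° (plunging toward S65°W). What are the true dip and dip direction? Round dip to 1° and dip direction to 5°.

Each apparent-dip line lies in the plane. As unit vectors (x east, y north, z up), v₁ plunges 49°→S50°E and v₂ plunges 60°→S65°W.
n = v₁ × v₂ = (-0.206, -0.777, 0.297) (taken with n_z > 0).
Dip δ = arctan(|n_h|/n_z) = arctan(0.804/0.297) = 69.7°.
The horizontal component of n points toward azimuth atan2(n_x, n_y) = 195°, the dip direction.

true dip 70°, dip direction 195°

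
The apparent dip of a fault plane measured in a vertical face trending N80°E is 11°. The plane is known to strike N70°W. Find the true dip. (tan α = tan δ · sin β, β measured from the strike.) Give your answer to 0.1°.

The section is 30° from the strike.
tan(true dip) = tan 11° / sin 30° = 0.3888
true dip = arctan 0.3888 = 21.24°

21.2°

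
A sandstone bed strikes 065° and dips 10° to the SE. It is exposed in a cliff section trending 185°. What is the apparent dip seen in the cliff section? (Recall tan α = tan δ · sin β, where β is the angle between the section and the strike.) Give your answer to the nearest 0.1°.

8.7°

Angle between strike (065°) and section (185°): β = 60°.
tan(apparent dip) = tan 10° · sin 60° = 0.1527
α = arctan(0.1527) = 8.68°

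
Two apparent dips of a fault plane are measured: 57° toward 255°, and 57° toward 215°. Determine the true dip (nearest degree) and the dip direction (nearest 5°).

true dip 59°, dip direction 235°

The two traces are lines in the plane: v₁ = (sin 255°·cos 57°, cos 255°·cos 57°, −sin 57°), v₂ = (sin 215°·cos 57°, cos 215°·cos 57°, −sin 57°).
Cross product v₁ × v₂ gives the pole to the plane: n ∝ (-0.256, -0.179, 0.191).
True dip = arccos(n_z / |n|) = arccos(0.5209) = 58.6°.
Dip direction = atan2(-0.256, -0.179) = 235° (azimuth of n's horizontal projection).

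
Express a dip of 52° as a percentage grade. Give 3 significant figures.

128%

grade % = 100 × tan 52° = 100 × 1.2799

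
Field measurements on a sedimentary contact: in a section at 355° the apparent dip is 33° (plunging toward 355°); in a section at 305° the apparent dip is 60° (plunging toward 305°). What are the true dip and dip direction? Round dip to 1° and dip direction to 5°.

The two traces are lines in the plane: v₁ = (sin 355°·cos 33°, cos 355°·cos 33°, −sin 33°), v₂ = (sin 305°·cos 60°, cos 305°·cos 60°, −sin 60°).
The plane normal is n = v₁ × v₂ ∝ (-0.567, 0.160, 0.321).
tan δ = √(n_x²+n_y²)/n_z = 0.589/0.321, so δ = 61.4°.
Dip direction = azimuth of (n_x, n_y) = atan2(-0.567, 0.160) = 286°.

true dip 61°, dip direction 285°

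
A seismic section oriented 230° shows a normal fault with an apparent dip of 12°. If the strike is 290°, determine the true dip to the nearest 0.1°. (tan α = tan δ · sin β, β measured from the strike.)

13.8°

The section is 60° from the strike.
tan(true dip) = tan 12° / sin 60° = 0.2454
true dip = arctan 0.2454 = 13.79°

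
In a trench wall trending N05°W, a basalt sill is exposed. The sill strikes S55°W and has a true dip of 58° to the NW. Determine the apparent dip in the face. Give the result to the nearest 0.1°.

The strike is S55°W and the section trends N05°W; the acute angle between them is β = 60°.
tan α = tan 58° × sin 60° = 1.6003 × 0.8660 = 1.3859
apparent dip = arctan 1.3859 = 54.19°

54.2°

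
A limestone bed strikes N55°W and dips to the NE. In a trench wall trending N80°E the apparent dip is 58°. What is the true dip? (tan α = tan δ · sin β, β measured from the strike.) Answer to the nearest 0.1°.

The section is 45° from the strike.
tan(true dip) = tan 58° / sin 45° = 2.2632
δ = arctan(2.2632) = 66.16°

66.2°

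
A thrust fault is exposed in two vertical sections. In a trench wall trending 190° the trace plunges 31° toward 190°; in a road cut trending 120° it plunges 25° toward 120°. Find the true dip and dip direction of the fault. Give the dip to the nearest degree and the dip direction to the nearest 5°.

Represent each trace as a vector plunging at its apparent dip toward its trend (east-north-up frame): v₁ = (-0.149, -0.844, -0.515), v₂ = (0.785, -0.453, -0.423).
Cross product v₁ × v₂ gives the pole to the plane: n ∝ (0.123, -0.467, 0.730).
tan δ = √(n_x²+n_y²)/n_z = 0.483/0.730, so δ = 33.5°.
The horizontal component of n points toward azimuth atan2(n_x, n_y) = 165°, the dip direction.

true dip 33°, dip direction 165°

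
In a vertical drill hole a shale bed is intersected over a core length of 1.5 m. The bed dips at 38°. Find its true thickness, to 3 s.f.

1.18 m

True thickness t = h · cos(dip) = 1.5 × cos 38°
t = 1.5 × 0.7880 = 1.182 m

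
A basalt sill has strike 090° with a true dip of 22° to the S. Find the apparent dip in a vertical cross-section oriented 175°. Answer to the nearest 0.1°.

21.9°

The strike is 090° and the section trends 175°; the acute angle between them is β = 85°.
tan(apparent dip) = tan 22° · sin 85° = 0.4025
α = arctan(0.4025) = 21.92°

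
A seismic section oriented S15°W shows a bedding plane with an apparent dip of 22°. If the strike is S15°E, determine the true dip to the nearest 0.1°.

The section is 30° from the strike.
tan δ = tan α / sin β = tan 22° / sin 30° = 0.4040 / 0.5000 = 0.8081
true dip = arctan 0.8081 = 38.94°

38.9°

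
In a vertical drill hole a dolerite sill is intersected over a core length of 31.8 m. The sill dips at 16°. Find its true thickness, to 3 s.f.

True thickness t = h · cos(dip) = 31.8 × cos 16°
t = 31.8 × 0.9613 = 30.568 m

30.6 m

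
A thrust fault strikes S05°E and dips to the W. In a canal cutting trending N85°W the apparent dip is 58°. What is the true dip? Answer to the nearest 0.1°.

β = acute angle between strike S05°E and section N85°W = 80°.
tan δ = tan α / sin β = tan 58° / sin 80° = 1.6003 / 0.9848 = 1.6250
true dip = arctan 1.6250 = 58.39°

58.4°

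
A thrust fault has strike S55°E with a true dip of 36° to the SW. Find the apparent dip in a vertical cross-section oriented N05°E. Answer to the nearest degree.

32°

The strike is S55°E and the section trends N05°E; the acute angle between them is β = 60°.
tan α = tan 36° × sin 60° = 0.7265 × 0.8660 = 0.6292
α = arctan(0.6292) = 32.18°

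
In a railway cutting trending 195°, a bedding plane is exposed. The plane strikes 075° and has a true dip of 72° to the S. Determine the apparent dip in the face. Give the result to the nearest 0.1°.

The strike is 075° and the section trends 195°; the acute angle between them is β = 60°.
tan(apparent dip) = tan 72° · sin 60° = 2.6654
apparent dip = arctan 2.6654 = 69.43°

69.4°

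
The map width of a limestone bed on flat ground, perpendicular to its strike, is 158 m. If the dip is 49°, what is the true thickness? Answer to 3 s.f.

True thickness t = w · sin(dip) = 158 × sin 49°
t = 158 × 0.7547 = 119.244 m

119 m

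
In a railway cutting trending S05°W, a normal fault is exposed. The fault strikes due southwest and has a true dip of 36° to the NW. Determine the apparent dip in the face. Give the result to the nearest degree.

25°

Angle between strike (due southwest) and section (S05°W): β = 40°.
tan(apparent dip) = tan 36° · sin 40° = 0.4670
apparent dip = arctan 0.4670 = 25.03°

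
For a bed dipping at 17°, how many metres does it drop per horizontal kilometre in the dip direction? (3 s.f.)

306 m

drop per km = 1000 × tan 17° = 1000 × 0.3057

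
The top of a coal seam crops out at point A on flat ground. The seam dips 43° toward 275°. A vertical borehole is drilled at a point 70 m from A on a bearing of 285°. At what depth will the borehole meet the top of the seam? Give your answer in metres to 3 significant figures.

64.3 m

The hole lies 10° from the dip direction, so the down-dip offset is 70 × cos 10° = 68.94 m.
Depth = down-dip offset × tan(dip) = 68.94 × tan 43° = 68.94 × 0.9325
Depth = 64.28 m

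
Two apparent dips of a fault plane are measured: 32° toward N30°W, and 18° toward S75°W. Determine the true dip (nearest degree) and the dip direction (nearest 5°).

true dip 33°, dip direction 315°

Each apparent-dip line lies in the plane. As unit vectors (x east, y north, z up), v₁ plunges 32°→N30°W and v₂ plunges 18°→S75°W.
Cross product v₁ × v₂ gives the pole to the plane: n ∝ (-0.357, 0.356, 0.779).
Dip δ = arctan(|n_h|/n_z) = arctan(0.504/0.779) = 32.9°.
The horizontal component of n points toward azimuth atan2(n_x, n_y) = 315°, the dip direction.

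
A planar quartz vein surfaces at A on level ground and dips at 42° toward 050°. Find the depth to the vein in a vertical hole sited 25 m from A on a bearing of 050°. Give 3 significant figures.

The hole is directly down-dip from the outcrop, so the down-dip offset is 25 m.
Depth = down-dip offset × tan(dip) = 25.00 × tan 42° = 25.00 × 0.9004
Depth = 22.51 m

22.5 m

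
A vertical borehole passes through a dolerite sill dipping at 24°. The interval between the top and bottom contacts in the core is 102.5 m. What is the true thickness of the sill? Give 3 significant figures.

True thickness t = h · cos(dip) = 102.5 × cos 24°
t = 102.5 × 0.9135 = 93.638 m

93.6 m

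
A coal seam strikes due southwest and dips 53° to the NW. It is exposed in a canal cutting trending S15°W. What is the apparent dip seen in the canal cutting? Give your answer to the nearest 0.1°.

Angle between strike (due southwest) and section (S15°W): β = 30°.
tan(apparent dip) = tan 53° · sin 30° = 0.6635
α = arctan(0.6635) = 33.57°

33.6°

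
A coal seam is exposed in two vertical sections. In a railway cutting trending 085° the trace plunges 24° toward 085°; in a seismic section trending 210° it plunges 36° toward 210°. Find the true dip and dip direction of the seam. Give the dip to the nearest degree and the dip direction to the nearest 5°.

Represent each trace as a vector plunging at its apparent dip toward its trend (east-north-up frame): v₁ = (0.910, 0.080, -0.407), v₂ = (-0.405, -0.701, -0.588).
n = v₁ × v₂ = (0.332, -0.699, 0.605) (taken with n_z > 0).
True dip = arccos(n_z / |n|) = arccos(0.6160) = 52.0°.
The horizontal component of n points toward azimuth atan2(n_x, n_y) = 155°, the dip direction.

true dip 52°, dip direction 155°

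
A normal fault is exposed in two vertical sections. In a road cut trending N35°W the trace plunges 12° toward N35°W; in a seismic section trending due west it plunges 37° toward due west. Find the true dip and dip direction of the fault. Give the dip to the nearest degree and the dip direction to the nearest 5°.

true dip 39°, dip direction 250°

The two traces are lines in the plane: v₁ = (sin 325°·cos 12°, cos 325°·cos 12°, −sin 12°), v₂ = (sin 270°·cos 37°, cos 270°·cos 37°, −sin 37°).
n = v₁ × v₂ = (-0.482, -0.172, 0.640) (taken with n_z > 0).
Dip δ = arctan(|n_h|/n_z) = arctan(0.512/0.640) = 38.7°.
Dip direction = atan2(-0.482, -0.172) = 250° (azimuth of n's horizontal projection).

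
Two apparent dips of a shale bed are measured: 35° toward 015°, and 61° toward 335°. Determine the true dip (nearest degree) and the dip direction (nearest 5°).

Represent each trace as a vector plunging at its apparent dip toward its trend (east-north-up frame): v₁ = (0.212, 0.791, -0.574), v₂ = (-0.205, 0.439, -0.875).
n = v₁ × v₂ = (-0.440, 0.303, 0.255) (taken with n_z > 0).
Dip δ = arctan(|n_h|/n_z) = arctan(0.534/0.255) = 64.5°.
Dip direction = azimuth of (n_x, n_y) = atan2(-0.440, 0.303) = 305°.

true dip 64°, dip direction 305°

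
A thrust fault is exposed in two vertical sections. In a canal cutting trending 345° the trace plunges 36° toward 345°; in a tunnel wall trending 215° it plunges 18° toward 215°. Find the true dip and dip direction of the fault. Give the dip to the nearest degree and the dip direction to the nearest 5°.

Each apparent-dip line lies in the plane. As unit vectors (x east, y north, z up), v₁ plunges 36°→345° and v₂ plunges 18°→215°.
n = v₁ × v₂ = (-0.699, 0.256, 0.589) (taken with n_z > 0).
Dip δ = arctan(|n_h|/n_z) = arctan(0.745/0.589) = 51.6°.
The horizontal component of n points toward azimuth atan2(n_x, n_y) = 290°, the dip direction.

true dip 52°, dip direction 290°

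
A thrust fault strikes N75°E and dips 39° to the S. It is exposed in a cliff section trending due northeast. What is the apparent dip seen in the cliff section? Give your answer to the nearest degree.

The strike is N75°E and the section trends due northeast; the acute angle between them is β = 30°.
tan α = tan 39° × sin 30° = 0.8098 × 0.5000 = 0.4049
apparent dip = arctan 0.4049 = 22.04°

22°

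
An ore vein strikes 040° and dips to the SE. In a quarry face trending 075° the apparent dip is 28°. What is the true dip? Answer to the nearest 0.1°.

β = acute angle between strike 040° and section 075° = 35°.
tan(true dip) = tan 28° / sin 35° = 0.9270
true dip = arctan 0.9270 = 42.83°

42.8°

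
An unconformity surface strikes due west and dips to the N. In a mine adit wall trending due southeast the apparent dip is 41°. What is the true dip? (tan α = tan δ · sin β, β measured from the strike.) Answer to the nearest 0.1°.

50.9°

The section is 45° from the strike.
tan(true dip) = tan 41° / sin 45° = 1.2294
δ = arctan(1.2294) = 50.87°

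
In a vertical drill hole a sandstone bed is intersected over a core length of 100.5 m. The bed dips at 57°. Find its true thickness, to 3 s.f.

True thickness t = h · cos(dip) = 100.5 × cos 57°
t = 100.5 × 0.5446 = 54.736 m

54.7 m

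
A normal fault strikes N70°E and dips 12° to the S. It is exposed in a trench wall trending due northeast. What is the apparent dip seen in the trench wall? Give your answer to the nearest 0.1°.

The strike is N70°E and the section trends due northeast; the acute angle between them is β = 25°.
tan(apparent dip) = tan 12° · sin 25° = 0.0898
α = arctan(0.0898) = 5.13°

5.1°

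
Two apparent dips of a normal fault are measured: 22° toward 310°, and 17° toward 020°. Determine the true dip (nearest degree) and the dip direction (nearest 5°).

true dip 24°, dip direction 335°

The two traces are lines in the plane: v₁ = (sin 310°·cos 22°, cos 310°·cos 22°, −sin 22°), v₂ = (sin 20°·cos 17°, cos 20°·cos 17°, −sin 17°).
The plane normal is n = v₁ × v₂ ∝ (-0.162, 0.330, 0.833).
Dip δ = arctan(|n_h|/n_z) = arctan(0.368/0.833) = 23.8°.
The horizontal component of n points toward azimuth atan2(n_x, n_y) = 334°, the dip direction.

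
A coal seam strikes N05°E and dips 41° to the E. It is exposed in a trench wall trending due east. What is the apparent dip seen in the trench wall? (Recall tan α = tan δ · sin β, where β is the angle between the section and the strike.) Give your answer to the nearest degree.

41°

The strike is N05°E and the section trends due east; the acute angle between them is β = 85°.
tan(apparent dip) = tan 41° · sin 85° = 0.8660
α = arctan(0.8660) = 40.89°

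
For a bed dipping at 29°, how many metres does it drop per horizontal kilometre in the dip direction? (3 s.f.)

554 m

drop per km = 1000 × tan 29° = 1000 × 0.5543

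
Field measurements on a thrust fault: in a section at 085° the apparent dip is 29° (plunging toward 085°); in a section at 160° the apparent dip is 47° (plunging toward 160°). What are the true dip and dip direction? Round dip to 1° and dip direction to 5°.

Each apparent-dip line lies in the plane. As unit vectors (x east, y north, z up), v₁ plunges 29°→085° and v₂ plunges 47°→160°.
The plane normal is n = v₁ × v₂ ∝ (0.366, -0.524, 0.576).
True dip = arccos(n_z / |n|) = arccos(0.6693) = 48.0°.
Dip direction = azimuth of (n_x, n_y) = atan2(0.366, -0.524) = 145°.

true dip 48°, dip direction 145°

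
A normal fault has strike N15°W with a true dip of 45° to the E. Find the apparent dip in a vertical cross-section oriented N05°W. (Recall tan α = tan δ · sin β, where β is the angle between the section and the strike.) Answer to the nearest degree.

The strike is N15°W and the section trends N05°W; the acute angle between them is β = 10°.
tan α = tan 45° × sin 10° = 1.0000 × 0.1736 = 0.1736
apparent dip = arctan 0.1736 = 9.85°

10°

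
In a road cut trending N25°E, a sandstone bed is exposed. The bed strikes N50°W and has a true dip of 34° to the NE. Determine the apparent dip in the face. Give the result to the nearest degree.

The strike is N50°W and the section trends N25°E; the acute angle between them is β = 75°.
tan α = tan 34° × sin 75° = 0.6745 × 0.9659 = 0.6515
α = arctan(0.6515) = 33.09°

33°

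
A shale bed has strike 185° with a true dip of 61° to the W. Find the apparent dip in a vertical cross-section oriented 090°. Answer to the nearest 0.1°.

The section lies 85° from the strike.
tan(apparent dip) = tan 61° · sin 85° = 1.7972
α = arctan(1.7972) = 60.91°

60.9°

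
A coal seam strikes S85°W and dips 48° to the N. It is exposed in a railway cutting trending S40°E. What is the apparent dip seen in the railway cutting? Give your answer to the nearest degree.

The section lies 55° from the strike.
tan(apparent dip) = tan 48° · sin 55° = 0.9098
α = arctan(0.9098) = 42.29°

42°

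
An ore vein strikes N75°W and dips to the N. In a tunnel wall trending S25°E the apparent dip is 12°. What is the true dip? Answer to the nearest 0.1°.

15.5°

The section is 50° from the strike.
tan(true dip) = tan 12° / sin 50° = 0.2775
δ = arctan(0.2775) = 15.51°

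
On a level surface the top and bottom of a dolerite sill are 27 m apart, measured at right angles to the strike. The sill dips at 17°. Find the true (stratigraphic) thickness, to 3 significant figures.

7.89 m

True thickness t = w · sin(dip) = 27 × sin 17°
t = 27 × 0.2924 = 7.894 m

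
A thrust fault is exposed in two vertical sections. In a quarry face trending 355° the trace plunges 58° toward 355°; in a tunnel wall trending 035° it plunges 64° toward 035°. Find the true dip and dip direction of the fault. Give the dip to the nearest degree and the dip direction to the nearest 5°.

true dip 64°, dip direction 035°

The two traces are lines in the plane: v₁ = (sin 355°·cos 58°, cos 355°·cos 58°, −sin 58°), v₂ = (sin 35°·cos 64°, cos 35°·cos 64°, −sin 64°).
The plane normal is n = v₁ × v₂ ∝ (0.170, 0.255, 0.149).
True dip = arccos(n_z / |n|) = arccos(0.4383) = 64.0°.
Dip direction = azimuth of (n_x, n_y) = atan2(0.170, 0.255) = 34°.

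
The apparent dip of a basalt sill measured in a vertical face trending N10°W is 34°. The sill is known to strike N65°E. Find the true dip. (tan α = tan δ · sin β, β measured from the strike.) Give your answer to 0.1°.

34.9°

The section is 75° from the strike.
tan δ = tan α / sin β = tan 34° / sin 75° = 0.6745 / 0.9659 = 0.6983
δ = arctan(0.6983) = 34.93°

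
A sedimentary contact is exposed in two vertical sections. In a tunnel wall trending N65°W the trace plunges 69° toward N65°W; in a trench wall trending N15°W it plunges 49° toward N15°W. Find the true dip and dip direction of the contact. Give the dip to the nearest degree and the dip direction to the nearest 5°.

Each apparent-dip line lies in the plane. As unit vectors (x east, y north, z up), v₁ plunges 69°→N65°W and v₂ plunges 49°→N15°W.
Cross product v₁ × v₂ gives the pole to the plane: n ∝ (-0.477, 0.087, 0.180).
tan δ = √(n_x²+n_y²)/n_z = 0.485/0.180, so δ = 69.6°.
Dip direction = atan2(-0.477, 0.087) = 280° (azimuth of n's horizontal projection).

true dip 70°, dip direction 280°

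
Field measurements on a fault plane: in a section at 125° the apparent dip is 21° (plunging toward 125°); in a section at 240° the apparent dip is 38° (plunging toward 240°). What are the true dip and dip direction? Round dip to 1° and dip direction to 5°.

The two traces are lines in the plane: v₁ = (sin 125°·cos 21°, cos 125°·cos 21°, −sin 21°), v₂ = (sin 240°·cos 38°, cos 240°·cos 38°, −sin 38°).
n = v₁ × v₂ = (-0.188, -0.715, 0.667) (taken with n_z > 0).
tan δ = √(n_x²+n_y²)/n_z = 0.740/0.667, so δ = 48.0°.
Dip direction = azimuth of (n_x, n_y) = atan2(-0.188, -0.715) = 195°.

true dip 48°, dip direction 195°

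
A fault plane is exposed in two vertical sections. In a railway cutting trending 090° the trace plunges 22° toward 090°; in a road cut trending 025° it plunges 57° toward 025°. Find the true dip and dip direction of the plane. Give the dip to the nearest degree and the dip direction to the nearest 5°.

Each apparent-dip line lies in the plane. As unit vectors (x east, y north, z up), v₁ plunges 22°→090° and v₂ plunges 57°→025°.
n = v₁ × v₂ = (0.185, 0.691, 0.458) (taken with n_z > 0).
True dip = arccos(n_z / |n|) = arccos(0.5387) = 57.4°.
Dip direction = azimuth of (n_x, n_y) = atan2(0.185, 0.691) = 15°.

true dip 57°, dip direction 015°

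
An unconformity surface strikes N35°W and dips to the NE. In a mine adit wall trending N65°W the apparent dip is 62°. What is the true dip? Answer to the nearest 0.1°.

The section is 30° from the strike.
tan δ = tan α / sin β = tan 62° / sin 30° = 1.8807 / 0.5000 = 3.7615
δ = arctan(3.7615) = 75.11°

75.1°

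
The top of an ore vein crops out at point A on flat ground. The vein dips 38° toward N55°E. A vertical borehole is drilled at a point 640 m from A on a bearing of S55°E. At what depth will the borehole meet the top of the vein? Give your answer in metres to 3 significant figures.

171 m

The hole lies 70° from the dip direction, so the down-dip offset is 640 × cos 70° = 218.89 m.
Depth = down-dip offset × tan(dip) = 218.89 × tan 38° = 218.89 × 0.7813
Depth = 171.02 m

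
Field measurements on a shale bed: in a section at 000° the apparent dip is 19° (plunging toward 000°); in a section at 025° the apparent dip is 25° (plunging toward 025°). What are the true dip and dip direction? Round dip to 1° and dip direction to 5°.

true dip 27°, dip direction 045°

Each apparent-dip line lies in the plane. As unit vectors (x east, y north, z up), v₁ plunges 19°→000° and v₂ plunges 25°→025°.
n = v₁ × v₂ = (0.132, 0.125, 0.362) (taken with n_z > 0).
Dip δ = arctan(|n_h|/n_z) = arctan(0.182/0.362) = 26.6°.
The horizontal component of n points toward azimuth atan2(n_x, n_y) = 47°, the dip direction.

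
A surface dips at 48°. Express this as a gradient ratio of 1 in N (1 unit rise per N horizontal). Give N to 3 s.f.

1 : N means tan θ = 1/N, so N = 1/tan 48° = 1/1.1106

1 in 0.900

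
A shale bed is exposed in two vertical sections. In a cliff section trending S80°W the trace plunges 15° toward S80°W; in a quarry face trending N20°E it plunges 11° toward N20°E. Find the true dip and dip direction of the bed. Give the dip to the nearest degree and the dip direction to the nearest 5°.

Each apparent-dip line lies in the plane. As unit vectors (x east, y north, z up), v₁ plunges 15°→S80°W and v₂ plunges 11°→N20°E.
The plane normal is n = v₁ × v₂ ∝ (-0.271, 0.268, 0.821).
tan δ = √(n_x²+n_y²)/n_z = 0.381/0.821, so δ = 24.9°.
The horizontal component of n points toward azimuth atan2(n_x, n_y) = 315°, the dip direction.

true dip 25°, dip direction 315°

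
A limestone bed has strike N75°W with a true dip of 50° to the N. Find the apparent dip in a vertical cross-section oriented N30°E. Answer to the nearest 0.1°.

49.0°

The section lies 75° from the strike.
tan(apparent dip) = tan 50° · sin 75° = 1.1511
apparent dip = arctan 1.1511 = 49.02°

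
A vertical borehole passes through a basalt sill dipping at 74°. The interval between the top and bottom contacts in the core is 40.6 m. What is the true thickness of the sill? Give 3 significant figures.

11.2 m

True thickness t = h · cos(dip) = 40.6 × cos 74°
t = 40.6 × 0.2756 = 11.191 m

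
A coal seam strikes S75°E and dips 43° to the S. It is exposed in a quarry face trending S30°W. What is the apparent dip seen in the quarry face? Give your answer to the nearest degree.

Angle between strike (S75°E) and section (S30°W): β = 75°.
tan α = tan 43° × sin 75° = 0.9325 × 0.9659 = 0.9007
apparent dip = arctan 0.9007 = 42.01°

42°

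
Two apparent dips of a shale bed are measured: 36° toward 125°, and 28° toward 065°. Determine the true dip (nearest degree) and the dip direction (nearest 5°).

true dip 37°, dip direction 110°

The two traces are lines in the plane: v₁ = (sin 125°·cos 36°, cos 125°·cos 36°, −sin 36°), v₂ = (sin 65°·cos 28°, cos 65°·cos 28°, −sin 28°).
The plane normal is n = v₁ × v₂ ∝ (0.437, -0.159, 0.619).
tan δ = √(n_x²+n_y²)/n_z = 0.465/0.619, so δ = 36.9°.
Dip direction = azimuth of (n_x, n_y) = atan2(0.437, -0.159) = 110°.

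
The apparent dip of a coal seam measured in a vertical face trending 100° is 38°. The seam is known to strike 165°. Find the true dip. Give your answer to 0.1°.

The section is 65° from the strike.
tan δ = tan α / sin β = tan 38° / sin 65° = 0.7813 / 0.9063 = 0.8621
δ = arctan(0.8621) = 40.76°

40.8°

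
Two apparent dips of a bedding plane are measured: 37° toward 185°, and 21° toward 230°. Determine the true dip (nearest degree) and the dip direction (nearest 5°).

true dip 38°, dip direction 170°

Represent each trace as a vector plunging at its apparent dip toward its trend (east-north-up frame): v₁ = (-0.070, -0.796, -0.602), v₂ = (-0.715, -0.600, -0.358).
Cross product v₁ × v₂ gives the pole to the plane: n ∝ (0.076, -0.405, 0.527).
True dip = arccos(n_z / |n|) = arccos(0.7876) = 38.0°.
Dip direction = azimuth of (n_x, n_y) = atan2(0.076, -0.405) = 169°.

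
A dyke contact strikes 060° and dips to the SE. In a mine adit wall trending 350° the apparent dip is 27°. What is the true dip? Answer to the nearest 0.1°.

The section is 70° from the strike.
tan δ = tan α / sin β = tan 27° / sin 70° = 0.5095 / 0.9397 = 0.5422
δ = arctan(0.5422) = 28.47°

28.5°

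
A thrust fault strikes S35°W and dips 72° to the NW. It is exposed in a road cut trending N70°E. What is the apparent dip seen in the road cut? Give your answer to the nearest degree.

60°

Angle between strike (S35°W) and section (N70°E): β = 35°.
tan(apparent dip) = tan 72° · sin 35° = 1.7653
α = arctan(1.7653) = 60.47°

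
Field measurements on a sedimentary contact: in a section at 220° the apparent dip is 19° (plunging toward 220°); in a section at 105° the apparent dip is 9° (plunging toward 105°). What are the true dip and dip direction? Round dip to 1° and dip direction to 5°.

true dip 26°, dip direction 175°

Represent each trace as a vector plunging at its apparent dip toward its trend (east-north-up frame): v₁ = (-0.608, -0.724, -0.326), v₂ = (0.954, -0.256, -0.156).
Cross product v₁ × v₂ gives the pole to the plane: n ∝ (0.030, -0.406, 0.846).
True dip = arccos(n_z / |n|) = arccos(0.9013) = 25.7°.
The horizontal component of n points toward azimuth atan2(n_x, n_y) = 176°, the dip direction.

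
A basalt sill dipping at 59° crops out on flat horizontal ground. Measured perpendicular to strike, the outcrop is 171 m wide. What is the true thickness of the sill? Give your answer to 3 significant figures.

True thickness t = w · sin(dip) = 171 × sin 59°
t = 171 × 0.8572 = 146.576 m

147 m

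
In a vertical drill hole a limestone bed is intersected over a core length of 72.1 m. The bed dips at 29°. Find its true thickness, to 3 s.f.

63.1 m

True thickness t = h · cos(dip) = 72.1 × cos 29°
t = 72.1 × 0.8746 = 63.060 m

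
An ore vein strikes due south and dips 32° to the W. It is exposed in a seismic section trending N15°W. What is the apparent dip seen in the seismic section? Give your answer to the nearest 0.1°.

Angle between strike (due south) and section (N15°W): β = 15°.
tan α = tan 32° × sin 15° = 0.6249 × 0.2588 = 0.1617
apparent dip = arctan 0.1617 = 9.19°

9.2°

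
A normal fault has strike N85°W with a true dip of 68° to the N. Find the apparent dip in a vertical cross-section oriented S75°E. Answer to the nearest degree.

23°

The section lies 10° from the strike.
tan α = tan 68° × sin 10° = 2.4751 × 0.1736 = 0.4298
α = arctan(0.4298) = 23.26°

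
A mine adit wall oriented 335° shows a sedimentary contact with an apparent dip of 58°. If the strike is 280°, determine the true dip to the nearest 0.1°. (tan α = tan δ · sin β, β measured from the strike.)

62.9°

The section is 55° from the strike.
tan(true dip) = tan 58° / sin 55° = 1.9536
δ = arctan(1.9536) = 62.89°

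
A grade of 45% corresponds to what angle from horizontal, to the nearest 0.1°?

tan θ = 45/100 = 0.4500
θ = arctan(0.4500) = 24.23°

24.2°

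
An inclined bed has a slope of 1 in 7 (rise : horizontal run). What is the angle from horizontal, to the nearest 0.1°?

8.1°

tan θ = 1/7 = 0.1429
θ = arctan(0.1429) = 8.13°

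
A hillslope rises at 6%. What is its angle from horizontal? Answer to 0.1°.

3.4°

tan θ = 6/100 = 0.0600
θ = arctan(0.0600) = 3.43°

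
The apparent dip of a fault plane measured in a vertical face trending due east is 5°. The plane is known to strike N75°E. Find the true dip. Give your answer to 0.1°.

18.7°

β = acute angle between strike N75°E and section due east = 15°.
tan δ = tan α / sin β = tan 5° / sin 15° = 0.0875 / 0.2588 = 0.3380
true dip = arctan 0.3380 = 18.68°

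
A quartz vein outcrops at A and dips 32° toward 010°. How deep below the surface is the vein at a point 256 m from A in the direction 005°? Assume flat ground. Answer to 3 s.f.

The hole lies 5° from the dip direction, so the down-dip offset is 256 × cos 5° = 255.03 m.
Depth = down-dip offset × tan(dip) = 255.03 × tan 32° = 255.03 × 0.6249
Depth = 159.36 m

159 m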